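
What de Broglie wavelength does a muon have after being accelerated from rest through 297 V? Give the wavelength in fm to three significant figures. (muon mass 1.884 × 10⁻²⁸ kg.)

λ = 4950 fm

KE = eV = 1.602 × 10⁻¹⁹ × 297.0 = 4.758 × 10⁻¹⁷ J.
p = √(2mKE) = √(2 × 1.884 × 10⁻²⁸ × 4.758 × 10⁻¹⁷) = 1.339 × 10⁻²² kg·m/s.
λ = h/p = 6.626 × 10⁻³⁴ / 1.339 × 10⁻²² = 4.95 × 10⁻¹² m = 4950 fm.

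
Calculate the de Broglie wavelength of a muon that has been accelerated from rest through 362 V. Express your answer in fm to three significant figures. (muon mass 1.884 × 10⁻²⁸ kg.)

KE = eV = 1.602 × 10⁻¹⁹ × 362.0 = 5.799 × 10⁻¹⁷ J.
p = √(2mKE) = √(2 × 1.884 × 10⁻²⁸ × 5.799 × 10⁻¹⁷) = 1.478 × 10⁻²² kg·m/s.
λ = h/p = 6.626 × 10⁻³⁴ / 1.478 × 10⁻²² = 4.48 × 10⁻¹² m = 4480 fm.

λ = 4480 fm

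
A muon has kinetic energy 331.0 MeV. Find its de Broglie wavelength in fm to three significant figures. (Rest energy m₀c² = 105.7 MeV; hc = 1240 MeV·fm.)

Total energy E = KE + m₀c² = 331.0 + 105.7 = 436.7 MeV.
(pc)² = E² − (m₀c²)² = (436.7)² − (105.7)² = 1.795 × 10⁵ MeV², so pc = 423.7 MeV.
λ = hc/(pc) = 1240 MeV·fm / 423.7 MeV = 2.93 fm.

λ = 2.93 fm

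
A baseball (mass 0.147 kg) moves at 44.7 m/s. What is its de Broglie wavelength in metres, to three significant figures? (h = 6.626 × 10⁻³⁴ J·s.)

p = mv = 0.147 × 44.7 = 6.571 kg·m/s.
λ = h/p = 6.626 × 10⁻³⁴ / 6.571 = 1.01 × 10⁻³⁴ m.

λ = 1.01 × 10⁻³⁴ m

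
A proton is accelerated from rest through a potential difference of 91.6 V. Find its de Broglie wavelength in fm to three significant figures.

λ = 2990 fm

KE = eV = 1.602 × 10⁻¹⁹ × 91.60 = 1.467 × 10⁻¹⁷ J.
p = √(2mKE) = √(2 × 1.673 × 10⁻²⁷ × 1.467 × 10⁻¹⁷) = 2.216 × 10⁻²² kg·m/s.
λ = h/p = 6.626 × 10⁻³⁴ / 2.216 × 10⁻²² = 2.99 × 10⁻¹² m = 2990 fm.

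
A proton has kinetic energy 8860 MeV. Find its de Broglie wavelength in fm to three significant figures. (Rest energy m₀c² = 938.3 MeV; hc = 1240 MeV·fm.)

Total energy E = KE + m₀c² = 8860 + 938.3 = 9798.3 MeV.
(pc)² = E² − (m₀c²)² = (9798.3)² − (938.3)² = 9.513 × 10⁷ MeV², so pc = 9753 MeV.
λ = hc/(pc) = 1240 MeV·fm / 9753 MeV = 0.127 fm.

λ = 0.127 fm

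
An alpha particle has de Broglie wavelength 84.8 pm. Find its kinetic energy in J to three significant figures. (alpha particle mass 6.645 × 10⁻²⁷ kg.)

KE = 4.59 × 10⁻²¹ J

p = h/λ = 6.626 × 10⁻³⁴ / 8.480 × 10⁻¹¹ = 7.814 × 10⁻²⁴ kg·m/s.
KE = p²/(2m) = (7.814 × 10⁻²⁴)² / (2 × 6.645 × 10⁻²⁷) = 4.594 × 10⁻²¹ J = 4.59 × 10⁻²¹ J.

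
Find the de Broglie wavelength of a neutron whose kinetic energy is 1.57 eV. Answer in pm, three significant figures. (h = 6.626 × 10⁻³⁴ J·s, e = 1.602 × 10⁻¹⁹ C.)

KE = 1.57 eV = 2.515 × 10⁻¹⁹ J.
p = √(2mKE) = √(2 × 1.675 × 10⁻²⁷ × 2.515 × 10⁻¹⁹) = 2.903 × 10⁻²³ kg·m/s.
λ = h/p = 6.626 × 10⁻³⁴ / 2.903 × 10⁻²³ = 2.28 × 10⁻¹¹ m = 22.8 pm.

λ = 22.8 pm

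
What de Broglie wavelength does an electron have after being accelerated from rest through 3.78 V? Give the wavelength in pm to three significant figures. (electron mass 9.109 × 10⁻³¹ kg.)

KE = eV = 1.602 × 10⁻¹⁹ × 3.780 = 6.056 × 10⁻¹⁹ J.
p = √(2mKE) = √(2 × 9.109 × 10⁻³¹ × 6.056 × 10⁻¹⁹) = 1.050 × 10⁻²⁴ kg·m/s.
λ = h/p = 6.626 × 10⁻³⁴ / 1.050 × 10⁻²⁴ = 6.31 × 10⁻¹⁰ m = 631 pm.

λ = 631 pm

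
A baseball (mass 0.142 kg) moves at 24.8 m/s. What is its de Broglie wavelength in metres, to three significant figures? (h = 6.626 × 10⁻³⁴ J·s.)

λ = 1.88 × 10⁻³⁴ m

p = mv = 0.142 × 24.8 = 3.522 kg·m/s.
λ = h/p = 6.626 × 10⁻³⁴ / 3.522 = 1.88 × 10⁻³⁴ m.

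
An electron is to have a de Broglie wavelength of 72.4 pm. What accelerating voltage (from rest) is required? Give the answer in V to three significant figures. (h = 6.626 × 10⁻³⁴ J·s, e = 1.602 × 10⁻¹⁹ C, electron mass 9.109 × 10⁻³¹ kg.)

V = 287 V

p = h/λ = 6.626 × 10⁻³⁴ / 7.240 × 10⁻¹¹ = 9.152 × 10⁻²⁴ kg·m/s.
KE = p²/(2m) = 4.598 × 10⁻¹⁷ J.
V = KE/e = 4.598 × 10⁻¹⁷ / (1.602 × 10⁻¹⁹) = 287 V.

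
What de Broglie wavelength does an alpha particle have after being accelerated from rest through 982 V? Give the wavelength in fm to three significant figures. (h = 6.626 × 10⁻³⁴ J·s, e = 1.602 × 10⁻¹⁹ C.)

KE = 2eV = 2 × 1.602 × 10⁻¹⁹ × 982.0 = 3.146 × 10⁻¹⁶ J.
p = √(2mKE) = √(2 × 6.645 × 10⁻²⁷ × 3.146 × 10⁻¹⁶) = 2.045 × 10⁻²¹ kg·m/s.
λ = h/p = 6.626 × 10⁻³⁴ / 2.045 × 10⁻²¹ = 3.24 × 10⁻¹³ m = 324 fm.

λ = 324 fm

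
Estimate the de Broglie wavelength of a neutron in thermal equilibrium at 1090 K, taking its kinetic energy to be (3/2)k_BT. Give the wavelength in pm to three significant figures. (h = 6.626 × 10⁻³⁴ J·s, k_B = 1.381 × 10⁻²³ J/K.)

KE = (3/2)k_BT = 1.5 × 1.381 × 10⁻²³ × 1090 = 2.258 × 10⁻²⁰ J.
p = √(2mKE) = √(2 × 1.675 × 10⁻²⁷ × 2.258 × 10⁻²⁰) = 8.697 × 10⁻²⁴ kg·m/s.
λ = h/p = 7.62 × 10⁻¹¹ m = 76.2 pm.

λ = 76.2 pm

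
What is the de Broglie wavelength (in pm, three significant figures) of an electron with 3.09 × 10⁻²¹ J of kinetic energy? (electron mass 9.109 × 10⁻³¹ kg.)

p = √(2mKE) = √(2 × 9.109 × 10⁻³¹ × 3.090 × 10⁻²¹) = 7.503 × 10⁻²⁶ kg·m/s.
λ = h/p = 6.626 × 10⁻³⁴ / 7.503 × 10⁻²⁶ = 8.83 × 10⁻⁹ m = 8830 pm.

λ = 8830 pm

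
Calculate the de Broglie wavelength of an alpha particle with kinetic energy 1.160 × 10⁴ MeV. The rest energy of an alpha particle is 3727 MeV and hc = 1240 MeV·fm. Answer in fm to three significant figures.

λ = 0.0834 fm

Total energy E = KE + m₀c² = 1.160 × 10⁴ + 3727 = 15327 MeV.
(pc)² = E² − (m₀c²)² = (15327)² − (3727)² = 2.210 × 10⁸ MeV², so pc = 1.487 × 10⁴ MeV.
λ = hc/(pc) = 1240 MeV·fm / 1.487 × 10⁴ MeV = 0.0834 fm.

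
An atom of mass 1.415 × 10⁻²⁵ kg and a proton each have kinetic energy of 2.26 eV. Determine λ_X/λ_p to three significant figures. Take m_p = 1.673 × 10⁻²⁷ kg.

λ_X/λ_p = 0.109

At fixed KE, p = √(2mKE) so λ = h/p ∝ 1/√m.
λ_X/λ_p = √(m_p/m_X) = √(1.673 × 10⁻²⁷/1.415 × 10⁻²⁵) = √(0.01182) = 0.109.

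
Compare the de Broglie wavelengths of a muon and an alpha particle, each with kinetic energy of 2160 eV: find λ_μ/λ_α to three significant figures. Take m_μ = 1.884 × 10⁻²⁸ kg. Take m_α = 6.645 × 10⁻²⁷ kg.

λ_μ/λ_α = 5.94

At fixed KE, p = √(2mKE) so λ = h/p ∝ 1/√m.
λ_μ/λ_α = √(m_α/m_μ) = √(6.645 × 10⁻²⁷/1.884 × 10⁻²⁸) = √(35.27) = 5.94.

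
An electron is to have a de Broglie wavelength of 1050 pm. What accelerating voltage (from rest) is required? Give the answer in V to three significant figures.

V = 1.36 V

p = h/λ = 6.626 × 10⁻³⁴ / 1.050 × 10⁻⁹ = 6.310 × 10⁻²⁵ kg·m/s.
KE = p²/(2m) = 2.186 × 10⁻¹⁹ J.
V = KE/e = 2.186 × 10⁻¹⁹ / (1.602 × 10⁻¹⁹) = 1.36 V.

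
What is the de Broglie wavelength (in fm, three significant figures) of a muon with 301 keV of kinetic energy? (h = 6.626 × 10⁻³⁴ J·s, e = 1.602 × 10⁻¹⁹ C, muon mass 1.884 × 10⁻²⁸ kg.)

λ = 155 fm

KE = 301 keV = 4.822 × 10⁻¹⁴ J.
p = √(2mKE) = √(2 × 1.884 × 10⁻²⁸ × 4.822 × 10⁻¹⁴) = 4.263 × 10⁻²¹ kg·m/s.
λ = h/p = 6.626 × 10⁻³⁴ / 4.263 × 10⁻²¹ = 1.55 × 10⁻¹³ m = 155 fm.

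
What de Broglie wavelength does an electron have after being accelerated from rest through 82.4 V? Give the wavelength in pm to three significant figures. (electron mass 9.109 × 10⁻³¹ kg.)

KE = eV = 1.602 × 10⁻¹⁹ × 82.40 = 1.320 × 10⁻¹⁷ J.
p = √(2mKE) = √(2 × 9.109 × 10⁻³¹ × 1.320 × 10⁻¹⁷) = 4.904 × 10⁻²⁴ kg·m/s.
λ = h/p = 6.626 × 10⁻³⁴ / 4.904 × 10⁻²⁴ = 1.35 × 10⁻¹⁰ m = 135 pm.

λ = 135 pm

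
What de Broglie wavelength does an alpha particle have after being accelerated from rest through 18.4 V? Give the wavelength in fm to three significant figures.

KE = 2eV = 2 × 1.602 × 10⁻¹⁹ × 18.40 = 5.895 × 10⁻¹⁸ J.
p = √(2mKE) = √(2 × 6.645 × 10⁻²⁷ × 5.895 × 10⁻¹⁸) = 2.799 × 10⁻²² kg·m/s.
λ = h/p = 6.626 × 10⁻³⁴ / 2.799 × 10⁻²² = 2.37 × 10⁻¹² m = 2370 fm.

λ = 2370 fm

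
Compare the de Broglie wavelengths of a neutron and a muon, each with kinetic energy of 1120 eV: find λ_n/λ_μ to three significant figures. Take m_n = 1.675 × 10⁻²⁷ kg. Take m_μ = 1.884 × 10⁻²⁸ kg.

λ_n/λ_μ = 0.335

At fixed KE, p = √(2mKE) so λ = h/p ∝ 1/√m.
λ_n/λ_μ = √(m_μ/m_n) = √(1.884 × 10⁻²⁸/1.675 × 10⁻²⁷) = √(0.1125) = 0.335.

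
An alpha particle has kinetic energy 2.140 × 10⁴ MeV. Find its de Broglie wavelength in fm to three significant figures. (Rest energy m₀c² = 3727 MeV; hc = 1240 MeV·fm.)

Total energy E = KE + m₀c² = 2.140 × 10⁴ + 3727 = 25127 MeV.
(pc)² = E² − (m₀c²)² = (25127)² − (3727)² = 6.175 × 10⁸ MeV², so pc = 2.485 × 10⁴ MeV.
λ = hc/(pc) = 1240 MeV·fm / 2.485 × 10⁴ MeV = 0.0499 fm.

λ = 0.0499 fm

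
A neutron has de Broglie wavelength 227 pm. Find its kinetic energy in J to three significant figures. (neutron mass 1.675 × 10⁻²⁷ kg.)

p = h/λ = 6.626 × 10⁻³⁴ / 2.270 × 10⁻¹⁰ = 2.919 × 10⁻²⁴ kg·m/s.
KE = p²/(2m) = (2.919 × 10⁻²⁴)² / (2 × 1.675 × 10⁻²⁷) = 2.543 × 10⁻²¹ J = 2.54 × 10⁻²¹ J.

KE = 2.54 × 10⁻²¹ J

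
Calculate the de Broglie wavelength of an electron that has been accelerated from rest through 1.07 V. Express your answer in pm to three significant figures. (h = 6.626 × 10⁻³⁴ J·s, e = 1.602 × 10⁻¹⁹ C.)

KE = eV = 1.602 × 10⁻¹⁹ × 1.070 = 1.714 × 10⁻¹⁹ J.
p = √(2mKE) = √(2 × 9.109 × 10⁻³¹ × 1.714 × 10⁻¹⁹) = 5.588 × 10⁻²⁵ kg·m/s.
λ = h/p = 6.626 × 10⁻³⁴ / 5.588 × 10⁻²⁵ = 1.19 × 10⁻⁹ m = 1190 pm.

λ = 1190 pm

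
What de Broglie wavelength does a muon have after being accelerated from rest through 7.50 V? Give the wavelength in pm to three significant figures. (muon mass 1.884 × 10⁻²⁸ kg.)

λ = 31.1 pm

KE = eV = 1.602 × 10⁻¹⁹ × 7.500 = 1.202 × 10⁻¹⁸ J.
p = √(2mKE) = √(2 × 1.884 × 10⁻²⁸ × 1.202 × 10⁻¹⁸) = 2.128 × 10⁻²³ kg·m/s.
λ = h/p = 6.626 × 10⁻³⁴ / 2.128 × 10⁻²³ = 3.11 × 10⁻¹¹ m = 31.1 pm.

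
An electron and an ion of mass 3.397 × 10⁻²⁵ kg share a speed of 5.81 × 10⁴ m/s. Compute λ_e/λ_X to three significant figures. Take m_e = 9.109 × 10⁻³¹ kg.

At fixed v, p = mv so λ = h/(mv) ∝ 1/m.
λ_e/λ_X = m_X/m_e = 3.397 × 10⁻²⁵/9.109 × 10⁻³¹ = 3.73 × 10⁵.

λ_e/λ_X = 3.73 × 10⁵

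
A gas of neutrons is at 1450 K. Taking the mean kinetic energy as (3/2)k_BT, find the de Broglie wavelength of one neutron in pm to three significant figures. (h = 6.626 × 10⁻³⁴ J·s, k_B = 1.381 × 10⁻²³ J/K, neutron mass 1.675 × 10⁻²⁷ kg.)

KE = (3/2)k_BT = 1.5 × 1.381 × 10⁻²³ × 1450 = 3.004 × 10⁻²⁰ J.
p = √(2mKE) = √(2 × 1.675 × 10⁻²⁷ × 3.004 × 10⁻²⁰) = 1.003 × 10⁻²³ kg·m/s.
λ = h/p = 6.61 × 10⁻¹¹ m = 66.1 pm.

λ = 66.1 pm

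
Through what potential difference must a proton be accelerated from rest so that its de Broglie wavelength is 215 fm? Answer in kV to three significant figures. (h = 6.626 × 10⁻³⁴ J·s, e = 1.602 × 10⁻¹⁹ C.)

V = 17.7 kV

p = h/λ = 6.626 × 10⁻³⁴ / 2.150 × 10⁻¹³ = 3.082 × 10⁻²¹ kg·m/s.
KE = p²/(2m) = 2.839 × 10⁻¹⁵ J.
V = KE/e = 2.839 × 10⁻¹⁵ / (1.602 × 10⁻¹⁹) = 17.7 kV.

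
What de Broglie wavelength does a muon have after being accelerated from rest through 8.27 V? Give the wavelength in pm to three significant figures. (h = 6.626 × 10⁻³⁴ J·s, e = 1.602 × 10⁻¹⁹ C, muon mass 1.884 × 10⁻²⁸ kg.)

λ = 29.7 pm

KE = eV = 1.602 × 10⁻¹⁹ × 8.270 = 1.325 × 10⁻¹⁸ J.
p = √(2mKE) = √(2 × 1.884 × 10⁻²⁸ × 1.325 × 10⁻¹⁸) = 2.234 × 10⁻²³ kg·m/s.
λ = h/p = 6.626 × 10⁻³⁴ / 2.234 × 10⁻²³ = 2.97 × 10⁻¹¹ m = 29.7 pm.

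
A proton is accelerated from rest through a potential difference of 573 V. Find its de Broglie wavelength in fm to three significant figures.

KE = eV = 1.602 × 10⁻¹⁹ × 573.0 = 9.179 × 10⁻¹⁷ J.
p = √(2mKE) = √(2 × 1.673 × 10⁻²⁷ × 9.179 × 10⁻¹⁷) = 5.542 × 10⁻²² kg·m/s.
λ = h/p = 6.626 × 10⁻³⁴ / 5.542 × 10⁻²² = 1.20 × 10⁻¹² m = 1200 fm.

λ = 1200 fm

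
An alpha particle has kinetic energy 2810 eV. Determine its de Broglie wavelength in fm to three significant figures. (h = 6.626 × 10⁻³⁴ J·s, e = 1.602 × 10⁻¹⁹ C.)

λ = 271 fm

KE = 2810 eV = 4.502 × 10⁻¹⁶ J.
p = √(2mKE) = √(2 × 6.645 × 10⁻²⁷ × 4.502 × 10⁻¹⁶) = 2.446 × 10⁻²¹ kg·m/s.
λ = h/p = 6.626 × 10⁻³⁴ / 2.446 × 10⁻²¹ = 2.71 × 10⁻¹³ m = 271 fm.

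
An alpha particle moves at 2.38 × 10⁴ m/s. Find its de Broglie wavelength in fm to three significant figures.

λ = 4190 fm

p = mv = 6.645 × 10⁻²⁷ × 2.38 × 10⁴ = 1.582 × 10⁻²² kg·m/s.
λ = h/p = 6.626 × 10⁻³⁴ / 1.582 × 10⁻²² = 4.19 × 10⁻¹² m = 4190 fm.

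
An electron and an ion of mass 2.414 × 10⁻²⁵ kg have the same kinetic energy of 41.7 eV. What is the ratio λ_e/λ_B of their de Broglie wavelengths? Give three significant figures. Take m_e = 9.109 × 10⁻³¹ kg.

λ_e/λ_B = 515

At fixed KE, p = √(2mKE) so λ = h/p ∝ 1/√m.
λ_e/λ_B = √(m_B/m_e) = √(2.414 × 10⁻²⁵/9.109 × 10⁻³¹) = √(2.650 × 10⁵) = 515.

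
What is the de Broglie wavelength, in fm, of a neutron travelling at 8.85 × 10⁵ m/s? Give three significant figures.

λ = 447 fm

p = mv = 1.675 × 10⁻²⁷ × 8.85 × 10⁵ = 1.482 × 10⁻²¹ kg·m/s.
λ = h/p = 6.626 × 10⁻³⁴ / 1.482 × 10⁻²¹ = 4.47 × 10⁻¹³ m = 447 fm.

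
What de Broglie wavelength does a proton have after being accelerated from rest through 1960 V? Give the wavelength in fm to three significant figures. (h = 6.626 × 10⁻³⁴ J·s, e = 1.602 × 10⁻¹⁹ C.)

λ = 646 fm

KE = eV = 1.602 × 10⁻¹⁹ × 1960 = 3.140 × 10⁻¹⁶ J.
p = √(2mKE) = √(2 × 1.673 × 10⁻²⁷ × 3.140 × 10⁻¹⁶) = 1.025 × 10⁻²¹ kg·m/s.
λ = h/p = 6.626 × 10⁻³⁴ / 1.025 × 10⁻²¹ = 6.46 × 10⁻¹³ m = 646 fm.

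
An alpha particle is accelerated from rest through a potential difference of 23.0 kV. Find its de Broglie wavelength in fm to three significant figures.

λ = 67.0 fm

KE = 2eV = 2 × 1.602 × 10⁻¹⁹ × 2.300 × 10⁴ = 7.369 × 10⁻¹⁵ J.
p = √(2mKE) = √(2 × 6.645 × 10⁻²⁷ × 7.369 × 10⁻¹⁵) = 9.896 × 10⁻²¹ kg·m/s.
λ = h/p = 6.626 × 10⁻³⁴ / 9.896 × 10⁻²¹ = 6.70 × 10⁻¹⁴ m = 67.0 fm.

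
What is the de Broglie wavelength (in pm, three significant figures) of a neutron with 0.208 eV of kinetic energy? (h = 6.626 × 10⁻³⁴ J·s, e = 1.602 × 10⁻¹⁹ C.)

KE = 0.208 eV = 3.332 × 10⁻²⁰ J.
p = √(2mKE) = √(2 × 1.675 × 10⁻²⁷ × 3.332 × 10⁻²⁰) = 1.057 × 10⁻²³ kg·m/s.
λ = h/p = 6.626 × 10⁻³⁴ / 1.057 × 10⁻²³ = 6.27 × 10⁻¹¹ m = 62.7 pm.

λ = 62.7 pm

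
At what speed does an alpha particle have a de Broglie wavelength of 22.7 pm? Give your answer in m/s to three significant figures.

p = h/λ = 6.626 × 10⁻³⁴ / 2.270 × 10⁻¹¹ = 2.919 × 10⁻²³ kg·m/s.
v = p/m = 2.919 × 10⁻²³ / 6.645 × 10⁻²⁷ = 4.39 × 10³ m/s = 4390 m/s.

v = 4390 m/s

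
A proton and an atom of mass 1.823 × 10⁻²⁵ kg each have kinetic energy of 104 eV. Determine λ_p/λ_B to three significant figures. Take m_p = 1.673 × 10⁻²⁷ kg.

At fixed KE, p = √(2mKE) so λ = h/p ∝ 1/√m.
λ_p/λ_B = √(m_B/m_p) = √(1.823 × 10⁻²⁵/1.673 × 10⁻²⁷) = √(109.0) = 10.4.

λ_p/λ_B = 10.4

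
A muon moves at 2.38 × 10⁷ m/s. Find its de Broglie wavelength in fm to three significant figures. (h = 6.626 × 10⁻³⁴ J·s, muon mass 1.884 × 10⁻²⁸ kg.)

λ = 148 fm

p = mv = 1.884 × 10⁻²⁸ × 2.38 × 10⁷ = 4.484 × 10⁻²¹ kg·m/s.
λ = h/p = 6.626 × 10⁻³⁴ / 4.484 × 10⁻²¹ = 1.48 × 10⁻¹³ m = 148 fm.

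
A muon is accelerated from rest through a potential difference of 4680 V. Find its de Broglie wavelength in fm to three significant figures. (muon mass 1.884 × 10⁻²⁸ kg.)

KE = eV = 1.602 × 10⁻¹⁹ × 4680 = 7.497 × 10⁻¹⁶ J.
p = √(2mKE) = √(2 × 1.884 × 10⁻²⁸ × 7.497 × 10⁻¹⁶) = 5.315 × 10⁻²² kg·m/s.
λ = h/p = 6.626 × 10⁻³⁴ / 5.315 × 10⁻²² = 1.25 × 10⁻¹² m = 1250 fm.

λ = 1250 fm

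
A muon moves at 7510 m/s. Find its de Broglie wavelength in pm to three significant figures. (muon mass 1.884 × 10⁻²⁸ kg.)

λ = 468 pm

p = mv = 1.884 × 10⁻²⁸ × 7510 = 1.415 × 10⁻²⁴ kg·m/s.
λ = h/p = 6.626 × 10⁻³⁴ / 1.415 × 10⁻²⁴ = 4.68 × 10⁻¹⁰ m = 468 pm.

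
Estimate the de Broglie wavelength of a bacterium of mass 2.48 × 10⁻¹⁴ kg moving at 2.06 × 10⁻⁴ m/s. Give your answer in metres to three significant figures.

p = mv = 2.48 × 10⁻¹⁴ × 2.06 × 10⁻⁴ = 5.109 × 10⁻¹⁸ kg·m/s.
λ = h/p = 6.626 × 10⁻³⁴ / 5.109 × 10⁻¹⁸ = 1.30 × 10⁻¹⁶ m.

λ = 1.30 × 10⁻¹⁶ m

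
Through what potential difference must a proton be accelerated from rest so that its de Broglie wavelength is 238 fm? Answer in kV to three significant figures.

p = h/λ = 6.626 × 10⁻³⁴ / 2.380 × 10⁻¹³ = 2.784 × 10⁻²¹ kg·m/s.
KE = p²/(2m) = 2.316 × 10⁻¹⁵ J.
V = KE/e = 2.316 × 10⁻¹⁵ / (1.602 × 10⁻¹⁹) = 14.5 kV.

V = 14.5 kV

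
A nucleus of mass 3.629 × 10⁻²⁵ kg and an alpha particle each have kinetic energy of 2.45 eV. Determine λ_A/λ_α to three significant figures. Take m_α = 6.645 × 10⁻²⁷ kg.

λ_A/λ_α = 0.135

At fixed KE, p = √(2mKE) so λ = h/p ∝ 1/√m.
λ_A/λ_α = √(m_α/m_A) = √(6.645 × 10⁻²⁷/3.629 × 10⁻²⁵) = √(0.01831) = 0.135.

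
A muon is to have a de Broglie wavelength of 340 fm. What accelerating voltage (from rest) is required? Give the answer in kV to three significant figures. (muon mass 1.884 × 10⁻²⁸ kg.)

V = 62.9 kV

p = h/λ = 6.626 × 10⁻³⁴ / 3.400 × 10⁻¹³ = 1.949 × 10⁻²¹ kg·m/s.
KE = p²/(2m) = 1.008 × 10⁻¹⁴ J.
V = KE/e = 1.008 × 10⁻¹⁴ / (1.602 × 10⁻¹⁹) = 62.9 kV.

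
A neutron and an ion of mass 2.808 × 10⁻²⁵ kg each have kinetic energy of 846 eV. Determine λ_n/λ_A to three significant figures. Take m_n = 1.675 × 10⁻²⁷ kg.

At fixed KE, p = √(2mKE) so λ = h/p ∝ 1/√m.
λ_n/λ_A = √(m_A/m_n) = √(2.808 × 10⁻²⁵/1.675 × 10⁻²⁷) = √(167.6) = 12.9.

λ_n/λ_A = 12.9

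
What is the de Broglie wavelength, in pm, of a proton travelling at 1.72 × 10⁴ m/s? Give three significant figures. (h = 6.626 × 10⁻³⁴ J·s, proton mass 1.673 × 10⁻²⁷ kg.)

λ = 23.0 pm

p = mv = 1.673 × 10⁻²⁷ × 1.72 × 10⁴ = 2.878 × 10⁻²³ kg·m/s.
λ = h/p = 6.626 × 10⁻³⁴ / 2.878 × 10⁻²³ = 2.30 × 10⁻¹¹ m = 23.0 pm.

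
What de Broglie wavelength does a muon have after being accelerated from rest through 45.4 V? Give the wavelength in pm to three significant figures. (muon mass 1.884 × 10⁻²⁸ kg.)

KE = eV = 1.602 × 10⁻¹⁹ × 45.40 = 7.273 × 10⁻¹⁸ J.
p = √(2mKE) = √(2 × 1.884 × 10⁻²⁸ × 7.273 × 10⁻¹⁸) = 5.235 × 10⁻²³ kg·m/s.
λ = h/p = 6.626 × 10⁻³⁴ / 5.235 × 10⁻²³ = 1.27 × 10⁻¹¹ m = 12.7 pm.

λ = 12.7 pm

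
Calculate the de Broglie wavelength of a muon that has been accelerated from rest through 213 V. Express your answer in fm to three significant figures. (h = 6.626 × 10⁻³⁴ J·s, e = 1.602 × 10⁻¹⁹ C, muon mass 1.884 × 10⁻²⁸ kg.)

KE = eV = 1.602 × 10⁻¹⁹ × 213.0 = 3.412 × 10⁻¹⁷ J.
p = √(2mKE) = √(2 × 1.884 × 10⁻²⁸ × 3.412 × 10⁻¹⁷) = 1.134 × 10⁻²² kg·m/s.
λ = h/p = 6.626 × 10⁻³⁴ / 1.134 × 10⁻²² = 5.84 × 10⁻¹² m = 5840 fm.

λ = 5840 fm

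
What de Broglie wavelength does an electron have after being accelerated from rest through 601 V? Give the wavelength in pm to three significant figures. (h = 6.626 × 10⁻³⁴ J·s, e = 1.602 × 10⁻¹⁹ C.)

λ = 50.0 pm

KE = eV = 1.602 × 10⁻¹⁹ × 601.0 = 9.628 × 10⁻¹⁷ J.
p = √(2mKE) = √(2 × 9.109 × 10⁻³¹ × 9.628 × 10⁻¹⁷) = 1.324 × 10⁻²³ kg·m/s.
λ = h/p = 6.626 × 10⁻³⁴ / 1.324 × 10⁻²³ = 5.00 × 10⁻¹¹ m = 50.0 pm.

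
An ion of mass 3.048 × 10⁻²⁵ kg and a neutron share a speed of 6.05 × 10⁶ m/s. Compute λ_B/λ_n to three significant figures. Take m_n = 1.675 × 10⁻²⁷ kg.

λ_B/λ_n = 5.50 × 10⁻³

At fixed v, p = mv so λ = h/(mv) ∝ 1/m.
λ_B/λ_n = m_n/m_B = 1.675 × 10⁻²⁷/3.048 × 10⁻²⁵ = 5.50 × 10⁻³.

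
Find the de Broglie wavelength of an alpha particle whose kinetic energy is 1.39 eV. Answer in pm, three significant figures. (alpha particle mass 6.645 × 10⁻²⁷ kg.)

λ = 12.2 pm

KE = 1.39 eV = 2.227 × 10⁻¹⁹ J.
p = √(2mKE) = √(2 × 6.645 × 10⁻²⁷ × 2.227 × 10⁻¹⁹) = 5.440 × 10⁻²³ kg·m/s.
λ = h/p = 6.626 × 10⁻³⁴ / 5.440 × 10⁻²³ = 1.22 × 10⁻¹¹ m = 12.2 pm.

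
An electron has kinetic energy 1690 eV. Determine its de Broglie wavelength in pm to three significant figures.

KE = 1690 eV = 2.707 × 10⁻¹⁶ J.
p = √(2mKE) = √(2 × 9.109 × 10⁻³¹ × 2.707 × 10⁻¹⁶) = 2.221 × 10⁻²³ kg·m/s.
λ = h/p = 6.626 × 10⁻³⁴ / 2.221 × 10⁻²³ = 2.98 × 10⁻¹¹ m = 29.8 pm.

λ = 29.8 pm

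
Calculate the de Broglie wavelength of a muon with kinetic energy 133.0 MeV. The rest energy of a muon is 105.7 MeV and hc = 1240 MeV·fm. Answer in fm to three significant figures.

Total energy E = KE + m₀c² = 133.0 + 105.7 = 238.7 MeV.
(pc)² = E² − (m₀c²)² = (238.7)² − (105.7)² = 4.581 × 10⁴ MeV², so pc = 214.0 MeV.
λ = hc/(pc) = 1240 MeV·fm / 214.0 MeV = 5.79 fm.

λ = 5.79 fm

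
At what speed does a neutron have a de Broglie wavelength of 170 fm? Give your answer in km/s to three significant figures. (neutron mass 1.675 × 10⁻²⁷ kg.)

v = 2330 km/s

p = h/λ = 6.626 × 10⁻³⁴ / 1.700 × 10⁻¹³ = 3.898 × 10⁻²¹ kg·m/s.
v = p/m = 3.898 × 10⁻²¹ / 1.675 × 10⁻²⁷ = 2.33 × 10⁶ m/s = 2330 km/s.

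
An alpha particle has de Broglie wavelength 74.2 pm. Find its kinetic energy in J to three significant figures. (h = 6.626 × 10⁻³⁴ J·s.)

KE = 6.00 × 10⁻²¹ J

p = h/λ = 6.626 × 10⁻³⁴ / 7.420 × 10⁻¹¹ = 8.930 × 10⁻²⁴ kg·m/s.
KE = p²/(2m) = (8.930 × 10⁻²⁴)² / (2 × 6.645 × 10⁻²⁷) = 6.000 × 10⁻²¹ J = 6.00 × 10⁻²¹ J.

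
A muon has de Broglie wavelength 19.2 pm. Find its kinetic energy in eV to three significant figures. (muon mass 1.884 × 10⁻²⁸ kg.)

p = h/λ = 6.626 × 10⁻³⁴ / 1.920 × 10⁻¹¹ = 3.451 × 10⁻²³ kg·m/s.
KE = p²/(2m) = (3.451 × 10⁻²³)² / (2 × 1.884 × 10⁻²⁸) = 3.161 × 10⁻¹⁸ J = 19.7 eV.

KE = 19.7 eV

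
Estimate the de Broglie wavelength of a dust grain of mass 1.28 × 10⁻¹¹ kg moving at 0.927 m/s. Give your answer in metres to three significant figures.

λ = 5.58 × 10⁻²³ m

p = mv = 1.28 × 10⁻¹¹ × 0.927 = 1.187 × 10⁻¹¹ kg·m/s.
λ = h/p = 6.626 × 10⁻³⁴ / 1.187 × 10⁻¹¹ = 5.58 × 10⁻²³ m.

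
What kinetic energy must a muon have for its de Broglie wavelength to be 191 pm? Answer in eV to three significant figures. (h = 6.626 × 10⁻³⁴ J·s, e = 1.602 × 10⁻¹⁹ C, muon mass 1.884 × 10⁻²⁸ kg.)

p = h/λ = 6.626 × 10⁻³⁴ / 1.910 × 10⁻¹⁰ = 3.469 × 10⁻²⁴ kg·m/s.
KE = p²/(2m) = (3.469 × 10⁻²⁴)² / (2 × 1.884 × 10⁻²⁸) = 3.194 × 10⁻²⁰ J = 0.199 eV.

KE = 0.199 eV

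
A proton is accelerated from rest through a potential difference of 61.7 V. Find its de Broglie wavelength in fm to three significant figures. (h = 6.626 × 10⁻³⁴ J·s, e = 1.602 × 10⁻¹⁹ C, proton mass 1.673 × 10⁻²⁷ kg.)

λ = 3640 fm

KE = eV = 1.602 × 10⁻¹⁹ × 61.70 = 9.884 × 10⁻¹⁸ J.
p = √(2mKE) = √(2 × 1.673 × 10⁻²⁷ × 9.884 × 10⁻¹⁸) = 1.819 × 10⁻²² kg·m/s.
λ = h/p = 6.626 × 10⁻³⁴ / 1.819 × 10⁻²² = 3.64 × 10⁻¹² m = 3640 fm.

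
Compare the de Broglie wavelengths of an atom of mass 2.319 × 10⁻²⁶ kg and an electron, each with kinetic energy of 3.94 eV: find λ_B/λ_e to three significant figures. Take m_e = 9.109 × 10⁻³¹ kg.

λ_B/λ_e = 6.27 × 10⁻³

At fixed KE, p = √(2mKE) so λ = h/p ∝ 1/√m.
λ_B/λ_e = √(m_e/m_B) = √(9.109 × 10⁻³¹/2.319 × 10⁻²⁶) = √(3.928 × 10⁻⁵) = 6.27 × 10⁻³.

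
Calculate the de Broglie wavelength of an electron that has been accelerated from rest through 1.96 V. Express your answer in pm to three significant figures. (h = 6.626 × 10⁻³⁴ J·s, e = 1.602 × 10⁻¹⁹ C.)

KE = eV = 1.602 × 10⁻¹⁹ × 1.960 = 3.140 × 10⁻¹⁹ J.
p = √(2mKE) = √(2 × 9.109 × 10⁻³¹ × 3.140 × 10⁻¹⁹) = 7.563 × 10⁻²⁵ kg·m/s.
λ = h/p = 6.626 × 10⁻³⁴ / 7.563 × 10⁻²⁵ = 8.76 × 10⁻¹⁰ m = 876 pm.

λ = 876 pm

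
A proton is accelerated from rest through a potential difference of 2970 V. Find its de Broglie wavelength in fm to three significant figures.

KE = eV = 1.602 × 10⁻¹⁹ × 2970 = 4.758 × 10⁻¹⁶ J.
p = √(2mKE) = √(2 × 1.673 × 10⁻²⁷ × 4.758 × 10⁻¹⁶) = 1.262 × 10⁻²¹ kg·m/s.
λ = h/p = 6.626 × 10⁻³⁴ / 1.262 × 10⁻²¹ = 5.25 × 10⁻¹³ m = 525 fm.

λ = 525 fm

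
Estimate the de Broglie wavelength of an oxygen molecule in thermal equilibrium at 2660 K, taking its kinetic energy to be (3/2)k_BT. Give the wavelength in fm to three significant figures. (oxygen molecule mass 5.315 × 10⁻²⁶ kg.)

λ = 8660 fm

KE = (3/2)k_BT = 1.5 × 1.381 × 10⁻²³ × 2660 = 5.510 × 10⁻²⁰ J.
p = √(2mKE) = √(2 × 5.315 × 10⁻²⁶ × 5.510 × 10⁻²⁰) = 7.653 × 10⁻²³ kg·m/s.
λ = h/p = 8.66 × 10⁻¹² m = 8660 fm.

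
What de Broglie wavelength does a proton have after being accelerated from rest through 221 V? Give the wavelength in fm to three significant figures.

KE = eV = 1.602 × 10⁻¹⁹ × 221.0 = 3.540 × 10⁻¹⁷ J.
p = √(2mKE) = √(2 × 1.673 × 10⁻²⁷ × 3.540 × 10⁻¹⁷) = 3.442 × 10⁻²² kg·m/s.
λ = h/p = 6.626 × 10⁻³⁴ / 3.442 × 10⁻²² = 1.93 × 10⁻¹² m = 1930 fm.

λ = 1930 fm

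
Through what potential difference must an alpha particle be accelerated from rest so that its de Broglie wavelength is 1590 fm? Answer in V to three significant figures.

V = 40.8 V

p = h/λ = 6.626 × 10⁻³⁴ / 1.590 × 10⁻¹² = 4.167 × 10⁻²² kg·m/s.
KE = p²/(2m) = 1.307 × 10⁻¹⁷ J.
V = KE/2e = 1.307 × 10⁻¹⁷ / (2 × 1.602 × 10⁻¹⁹) = 40.8 V.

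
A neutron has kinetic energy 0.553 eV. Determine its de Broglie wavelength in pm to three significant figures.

λ = 38.5 pm

KE = 0.553 eV = 8.859 × 10⁻²⁰ J.
p = √(2mKE) = √(2 × 1.675 × 10⁻²⁷ × 8.859 × 10⁻²⁰) = 1.723 × 10⁻²³ kg·m/s.
λ = h/p = 6.626 × 10⁻³⁴ / 1.723 × 10⁻²³ = 3.85 × 10⁻¹¹ m = 38.5 pm.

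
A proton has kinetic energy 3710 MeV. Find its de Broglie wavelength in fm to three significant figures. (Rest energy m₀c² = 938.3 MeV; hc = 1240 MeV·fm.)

Total energy E = KE + m₀c² = 3710 + 938.3 = 4648.3 MeV.
(pc)² = E² − (m₀c²)² = (4648.3)² − (938.3)² = 2.073 × 10⁷ MeV², so pc = 4553 MeV.
λ = hc/(pc) = 1240 MeV·fm / 4553 MeV = 0.272 fm.

λ = 0.272 fm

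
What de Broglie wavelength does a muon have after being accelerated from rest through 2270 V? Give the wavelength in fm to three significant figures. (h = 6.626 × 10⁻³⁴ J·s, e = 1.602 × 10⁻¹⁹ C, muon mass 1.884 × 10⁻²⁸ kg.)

KE = eV = 1.602 × 10⁻¹⁹ × 2270 = 3.637 × 10⁻¹⁶ J.
p = √(2mKE) = √(2 × 1.884 × 10⁻²⁸ × 3.637 × 10⁻¹⁶) = 3.702 × 10⁻²² kg·m/s.
λ = h/p = 6.626 × 10⁻³⁴ / 3.702 × 10⁻²² = 1.79 × 10⁻¹² m = 1790 fm.

λ = 1790 fm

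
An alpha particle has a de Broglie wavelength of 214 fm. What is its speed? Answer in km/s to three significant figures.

p = h/λ = 6.626 × 10⁻³⁴ / 2.140 × 10⁻¹³ = 3.096 × 10⁻²¹ kg·m/s.
v = p/m = 3.096 × 10⁻²¹ / 6.645 × 10⁻²⁷ = 4.66 × 10⁵ m/s = 466 km/s.

v = 466 km/s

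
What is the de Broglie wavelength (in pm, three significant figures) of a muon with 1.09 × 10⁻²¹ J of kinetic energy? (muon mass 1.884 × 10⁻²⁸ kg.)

λ = 1030 pm

p = √(2mKE) = √(2 × 1.884 × 10⁻²⁸ × 1.090 × 10⁻²¹) = 6.409 × 10⁻²⁵ kg·m/s.
λ = h/p = 6.626 × 10⁻³⁴ / 6.409 × 10⁻²⁵ = 1.03 × 10⁻⁹ m = 1030 pm.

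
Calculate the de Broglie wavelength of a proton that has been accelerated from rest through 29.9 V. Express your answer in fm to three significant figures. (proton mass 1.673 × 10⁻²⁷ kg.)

λ = 5230 fm

KE = eV = 1.602 × 10⁻¹⁹ × 29.90 = 4.790 × 10⁻¹⁸ J.
p = √(2mKE) = √(2 × 1.673 × 10⁻²⁷ × 4.790 × 10⁻¹⁸) = 1.266 × 10⁻²² kg·m/s.
λ = h/p = 6.626 × 10⁻³⁴ / 1.266 × 10⁻²² = 5.23 × 10⁻¹² m = 5230 fm.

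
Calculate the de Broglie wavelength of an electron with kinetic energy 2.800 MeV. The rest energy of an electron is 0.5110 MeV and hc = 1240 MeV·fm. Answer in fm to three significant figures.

Total energy E = KE + m₀c² = 2.800 + 0.5110 = 3.3110 MeV.
(pc)² = E² − (m₀c²)² = (3.3110)² − (0.5110)² = 10.70 MeV², so pc = 3.271 MeV.
λ = hc/(pc) = 1240 MeV·fm / 3.271 MeV = 379 fm.

λ = 379 fm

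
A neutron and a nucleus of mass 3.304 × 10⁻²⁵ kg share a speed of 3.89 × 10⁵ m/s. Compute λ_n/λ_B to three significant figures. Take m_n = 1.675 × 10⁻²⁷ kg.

λ_n/λ_B = 197

At fixed v, p = mv so λ = h/(mv) ∝ 1/m.
λ_n/λ_B = m_B/m_n = 3.304 × 10⁻²⁵/1.675 × 10⁻²⁷ = 197.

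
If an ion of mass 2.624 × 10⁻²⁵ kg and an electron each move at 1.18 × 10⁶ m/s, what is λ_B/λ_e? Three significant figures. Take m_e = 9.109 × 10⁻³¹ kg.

At fixed v, p = mv so λ = h/(mv) ∝ 1/m.
λ_B/λ_e = m_e/m_B = 9.109 × 10⁻³¹/2.624 × 10⁻²⁵ = 3.47 × 10⁻⁶.

λ_B/λ_e = 3.47 × 10⁻⁶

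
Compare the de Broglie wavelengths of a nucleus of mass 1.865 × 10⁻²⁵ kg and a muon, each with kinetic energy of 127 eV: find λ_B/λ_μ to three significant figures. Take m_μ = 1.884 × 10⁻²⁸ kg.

λ_B/λ_μ = 0.0318

At fixed KE, p = √(2mKE) so λ = h/p ∝ 1/√m.
λ_B/λ_μ = √(m_μ/m_B) = √(1.884 × 10⁻²⁸/1.865 × 10⁻²⁵) = √(1.010 × 10⁻³) = 0.0318.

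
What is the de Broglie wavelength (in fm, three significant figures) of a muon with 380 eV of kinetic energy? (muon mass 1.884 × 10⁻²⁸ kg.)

KE = 380 eV = 6.088 × 10⁻¹⁷ J.
p = √(2mKE) = √(2 × 1.884 × 10⁻²⁸ × 6.088 × 10⁻¹⁷) = 1.515 × 10⁻²² kg·m/s.
λ = h/p = 6.626 × 10⁻³⁴ / 1.515 × 10⁻²² = 4.37 × 10⁻¹² m = 4370 fm.

λ = 4370 fm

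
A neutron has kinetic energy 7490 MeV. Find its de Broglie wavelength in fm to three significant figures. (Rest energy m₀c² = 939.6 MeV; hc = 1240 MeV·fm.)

Total energy E = KE + m₀c² = 7490 + 939.6 = 8429.6 MeV.
(pc)² = E² − (m₀c²)² = (8429.6)² − (939.6)² = 7.018 × 10⁷ MeV², so pc = 8377 MeV.
λ = hc/(pc) = 1240 MeV·fm / 8377 MeV = 0.148 fm.

λ = 0.148 fm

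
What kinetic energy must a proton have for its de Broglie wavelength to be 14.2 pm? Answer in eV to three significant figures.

p = h/λ = 6.626 × 10⁻³⁴ / 1.420 × 10⁻¹¹ = 4.666 × 10⁻²³ kg·m/s.
KE = p²/(2m) = (4.666 × 10⁻²³)² / (2 × 1.673 × 10⁻²⁷) = 6.507 × 10⁻¹⁹ J = 4.06 eV.

KE = 4.06 eV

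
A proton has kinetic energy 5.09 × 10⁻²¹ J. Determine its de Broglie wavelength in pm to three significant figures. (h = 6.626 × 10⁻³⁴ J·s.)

p = √(2mKE) = √(2 × 1.673 × 10⁻²⁷ × 5.090 × 10⁻²¹) = 4.127 × 10⁻²⁴ kg·m/s.
λ = h/p = 6.626 × 10⁻³⁴ / 4.127 × 10⁻²⁴ = 1.61 × 10⁻¹⁰ m = 161 pm.

λ = 161 pm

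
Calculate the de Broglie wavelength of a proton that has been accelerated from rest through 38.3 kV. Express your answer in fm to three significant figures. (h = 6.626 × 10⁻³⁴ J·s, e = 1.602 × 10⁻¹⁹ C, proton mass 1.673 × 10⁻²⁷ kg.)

KE = eV = 1.602 × 10⁻¹⁹ × 3.830 × 10⁴ = 6.136 × 10⁻¹⁵ J.
p = √(2mKE) = √(2 × 1.673 × 10⁻²⁷ × 6.136 × 10⁻¹⁵) = 4.531 × 10⁻²¹ kg·m/s.
λ = h/p = 6.626 × 10⁻³⁴ / 4.531 × 10⁻²¹ = 1.46 × 10⁻¹³ m = 146 fm.

λ = 146 fm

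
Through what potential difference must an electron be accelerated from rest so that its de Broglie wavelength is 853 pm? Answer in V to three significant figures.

V = 2.07 V

p = h/λ = 6.626 × 10⁻³⁴ / 8.530 × 10⁻¹⁰ = 7.768 × 10⁻²⁵ kg·m/s.
KE = p²/(2m) = 3.312 × 10⁻¹⁹ J.
V = KE/e = 3.312 × 10⁻¹⁹ / (1.602 × 10⁻¹⁹) = 2.07 V.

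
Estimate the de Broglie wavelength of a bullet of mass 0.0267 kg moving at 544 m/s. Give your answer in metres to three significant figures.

p = mv = 0.0267 × 544 = 1.452 × 10¹ kg·m/s.
λ = h/p = 6.626 × 10⁻³⁴ / 1.452 × 10¹ = 4.56 × 10⁻³⁵ m.

λ = 4.56 × 10⁻³⁵ m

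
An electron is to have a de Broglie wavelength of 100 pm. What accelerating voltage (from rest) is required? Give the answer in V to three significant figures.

p = h/λ = 6.626 × 10⁻³⁴ / 1.000 × 10⁻¹⁰ = 6.626 × 10⁻²⁴ kg·m/s.
KE = p²/(2m) = 2.410 × 10⁻¹⁷ J.
V = KE/e = 2.410 × 10⁻¹⁷ / (1.602 × 10⁻¹⁹) = 150 V.

V = 150 V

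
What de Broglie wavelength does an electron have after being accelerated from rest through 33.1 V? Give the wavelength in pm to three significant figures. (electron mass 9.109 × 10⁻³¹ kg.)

λ = 213 pm

KE = eV = 1.602 × 10⁻¹⁹ × 33.10 = 5.303 × 10⁻¹⁸ J.
p = √(2mKE) = √(2 × 9.109 × 10⁻³¹ × 5.303 × 10⁻¹⁸) = 3.108 × 10⁻²⁴ kg·m/s.
λ = h/p = 6.626 × 10⁻³⁴ / 3.108 × 10⁻²⁴ = 2.13 × 10⁻¹⁰ m = 213 pm.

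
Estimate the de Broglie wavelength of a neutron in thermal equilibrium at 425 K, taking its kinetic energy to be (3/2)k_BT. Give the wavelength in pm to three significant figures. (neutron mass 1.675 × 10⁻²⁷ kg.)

KE = (3/2)k_BT = 1.5 × 1.381 × 10⁻²³ × 425 = 8.804 × 10⁻²¹ J.
p = √(2mKE) = √(2 × 1.675 × 10⁻²⁷ × 8.804 × 10⁻²¹) = 5.431 × 10⁻²⁴ kg·m/s.
λ = h/p = 1.22 × 10⁻¹⁰ m = 122 pm.

λ = 122 pm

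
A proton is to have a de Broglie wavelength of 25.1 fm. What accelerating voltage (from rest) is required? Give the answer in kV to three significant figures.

p = h/λ = 6.626 × 10⁻³⁴ / 2.510 × 10⁻¹⁴ = 2.640 × 10⁻²⁰ kg·m/s.
KE = p²/(2m) = 2.083 × 10⁻¹³ J.
V = KE/e = 2.083 × 10⁻¹³ / (1.602 × 10⁻¹⁹) = 1300 kV.

V = 1300 kV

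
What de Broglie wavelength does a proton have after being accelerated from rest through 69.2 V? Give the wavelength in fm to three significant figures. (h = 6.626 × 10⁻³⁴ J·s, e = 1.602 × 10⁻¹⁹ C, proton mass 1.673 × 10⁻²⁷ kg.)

KE = eV = 1.602 × 10⁻¹⁹ × 69.20 = 1.109 × 10⁻¹⁷ J.
p = √(2mKE) = √(2 × 1.673 × 10⁻²⁷ × 1.109 × 10⁻¹⁷) = 1.926 × 10⁻²² kg·m/s.
λ = h/p = 6.626 × 10⁻³⁴ / 1.926 × 10⁻²² = 3.44 × 10⁻¹² m = 3440 fm.

λ = 3440 fm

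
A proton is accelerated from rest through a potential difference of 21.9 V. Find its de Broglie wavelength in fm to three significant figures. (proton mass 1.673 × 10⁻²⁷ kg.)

λ = 6120 fm

KE = eV = 1.602 × 10⁻¹⁹ × 21.90 = 3.508 × 10⁻¹⁸ J.
p = √(2mKE) = √(2 × 1.673 × 10⁻²⁷ × 3.508 × 10⁻¹⁸) = 1.083 × 10⁻²² kg·m/s.
λ = h/p = 6.626 × 10⁻³⁴ / 1.083 × 10⁻²² = 6.12 × 10⁻¹² m = 6120 fm.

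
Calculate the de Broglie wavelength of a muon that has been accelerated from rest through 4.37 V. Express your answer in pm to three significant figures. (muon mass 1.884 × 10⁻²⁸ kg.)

λ = 40.8 pm

KE = eV = 1.602 × 10⁻¹⁹ × 4.370 = 7.001 × 10⁻¹⁹ J.
p = √(2mKE) = √(2 × 1.884 × 10⁻²⁸ × 7.001 × 10⁻¹⁹) = 1.624 × 10⁻²³ kg·m/s.
λ = h/p = 6.626 × 10⁻³⁴ / 1.624 × 10⁻²³ = 4.08 × 10⁻¹¹ m = 40.8 pm.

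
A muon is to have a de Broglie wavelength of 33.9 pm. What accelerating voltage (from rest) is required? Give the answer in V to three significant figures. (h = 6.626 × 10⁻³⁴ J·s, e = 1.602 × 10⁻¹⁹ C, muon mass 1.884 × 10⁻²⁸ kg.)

V = 6.33 V

p = h/λ = 6.626 × 10⁻³⁴ / 3.390 × 10⁻¹¹ = 1.955 × 10⁻²³ kg·m/s.
KE = p²/(2m) = 1.014 × 10⁻¹⁸ J.
V = KE/e = 1.014 × 10⁻¹⁸ / (1.602 × 10⁻¹⁹) = 6.33 V.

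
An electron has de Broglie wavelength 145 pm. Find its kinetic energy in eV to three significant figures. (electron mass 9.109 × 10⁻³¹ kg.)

KE = 71.5 eV

p = h/λ = 6.626 × 10⁻³⁴ / 1.450 × 10⁻¹⁰ = 4.570 × 10⁻²⁴ kg·m/s.
KE = p²/(2m) = (4.570 × 10⁻²⁴)² / (2 × 9.109 × 10⁻³¹) = 1.146 × 10⁻¹⁷ J = 71.5 eV.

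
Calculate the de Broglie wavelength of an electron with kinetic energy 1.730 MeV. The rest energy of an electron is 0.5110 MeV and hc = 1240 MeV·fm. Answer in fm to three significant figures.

Total energy E = KE + m₀c² = 1.730 + 0.5110 = 2.2410 MeV.
(pc)² = E² − (m₀c²)² = (2.2410)² − (0.5110)² = 4.761 MeV², so pc = 2.182 MeV.
λ = hc/(pc) = 1240 MeV·fm / 2.182 MeV = 568 fm.

λ = 568 fm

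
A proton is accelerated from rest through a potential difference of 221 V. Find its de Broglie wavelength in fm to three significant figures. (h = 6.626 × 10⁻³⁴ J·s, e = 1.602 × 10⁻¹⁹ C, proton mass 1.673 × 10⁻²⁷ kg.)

KE = eV = 1.602 × 10⁻¹⁹ × 221.0 = 3.540 × 10⁻¹⁷ J.
p = √(2mKE) = √(2 × 1.673 × 10⁻²⁷ × 3.540 × 10⁻¹⁷) = 3.442 × 10⁻²² kg·m/s.
λ = h/p = 6.626 × 10⁻³⁴ / 3.442 × 10⁻²² = 1.93 × 10⁻¹² m = 1930 fm.

λ = 1930 fm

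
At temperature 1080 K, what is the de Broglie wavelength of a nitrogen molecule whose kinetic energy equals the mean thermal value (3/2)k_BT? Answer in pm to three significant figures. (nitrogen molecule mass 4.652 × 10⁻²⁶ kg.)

KE = (3/2)k_BT = 1.5 × 1.381 × 10⁻²³ × 1080 = 2.237 × 10⁻²⁰ J.
p = √(2mKE) = √(2 × 4.652 × 10⁻²⁶ × 2.237 × 10⁻²⁰) = 4.562 × 10⁻²³ kg·m/s.
λ = h/p = 1.45 × 10⁻¹¹ m = 14.5 pm.

λ = 14.5 pm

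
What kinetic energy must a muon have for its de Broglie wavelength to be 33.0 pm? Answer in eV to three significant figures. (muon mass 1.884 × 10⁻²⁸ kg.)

KE = 6.68 eV

p = h/λ = 6.626 × 10⁻³⁴ / 3.300 × 10⁻¹¹ = 2.008 × 10⁻²³ kg·m/s.
KE = p²/(2m) = (2.008 × 10⁻²³)² / (2 × 1.884 × 10⁻²⁸) = 1.070 × 10⁻¹⁸ J = 6.68 eV.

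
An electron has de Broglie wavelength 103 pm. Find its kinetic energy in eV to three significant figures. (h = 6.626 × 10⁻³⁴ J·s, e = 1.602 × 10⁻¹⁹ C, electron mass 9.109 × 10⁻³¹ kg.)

p = h/λ = 6.626 × 10⁻³⁴ / 1.030 × 10⁻¹⁰ = 6.433 × 10⁻²⁴ kg·m/s.
KE = p²/(2m) = (6.433 × 10⁻²⁴)² / (2 × 9.109 × 10⁻³¹) = 2.272 × 10⁻¹⁷ J = 142 eV.

KE = 142 eV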